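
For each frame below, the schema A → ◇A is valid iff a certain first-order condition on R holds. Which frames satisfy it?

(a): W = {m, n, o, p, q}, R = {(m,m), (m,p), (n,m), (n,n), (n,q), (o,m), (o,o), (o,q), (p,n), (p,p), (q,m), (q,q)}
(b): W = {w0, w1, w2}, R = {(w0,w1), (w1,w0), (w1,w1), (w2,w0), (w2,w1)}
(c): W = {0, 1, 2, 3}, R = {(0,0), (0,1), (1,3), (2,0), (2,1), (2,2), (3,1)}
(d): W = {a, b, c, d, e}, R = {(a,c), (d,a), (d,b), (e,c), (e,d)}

The schema corresponds to reflexivity: ∀x Rxx.
(a): condition met.
(b): fails — world w0 does not see itself.
(c): fails — world 1 does not see itself.
(d): fails — world a does not see itself.
Valid on: (a).

(a)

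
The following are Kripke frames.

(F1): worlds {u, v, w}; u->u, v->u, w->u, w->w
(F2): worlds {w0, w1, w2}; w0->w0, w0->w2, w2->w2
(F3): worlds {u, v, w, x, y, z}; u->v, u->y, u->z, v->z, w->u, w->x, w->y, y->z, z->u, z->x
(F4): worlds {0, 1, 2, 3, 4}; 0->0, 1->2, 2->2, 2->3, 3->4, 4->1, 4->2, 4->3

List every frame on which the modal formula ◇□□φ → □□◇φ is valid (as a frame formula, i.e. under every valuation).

(F1), (F2)

The schema corresponds to a generalized confluence (Geach) condition: ∀x ∀y ∀z ((xRy ∧ xR²z) → ∃w (yR²w ∧ zRw)).
(F1): condition met.
(F2): condition met.
(F3): fails — uRv, uR²u but no t with vR²t and uRt.
(F4): fails — 2R3, 2R²3 but no w with 3R²w and 3Rw.
Valid on: (F1), (F2).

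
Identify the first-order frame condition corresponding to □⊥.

□⊥ is valid iff no world has any successor (otherwise □⊥ fails at any world with one).

emptiness of R: ∀x ∀y ¬Rxy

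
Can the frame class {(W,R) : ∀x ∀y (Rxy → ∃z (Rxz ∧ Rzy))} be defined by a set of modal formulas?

The condition is density. A defining modal formula is □□p → □p.
Suppose □□p→□p is valid. Take Rxy and set V(p)={w : xR²w}. Then □□p at x, so □p at x, so p at y, i.e. ∃z(Rxz∧Rzy).

Definable; □□p → □p defines it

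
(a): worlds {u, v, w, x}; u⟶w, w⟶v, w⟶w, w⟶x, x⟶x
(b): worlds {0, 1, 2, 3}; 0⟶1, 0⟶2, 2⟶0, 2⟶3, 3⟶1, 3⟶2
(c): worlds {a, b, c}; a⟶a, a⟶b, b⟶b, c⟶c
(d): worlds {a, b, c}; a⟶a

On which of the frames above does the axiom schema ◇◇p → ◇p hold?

The schema corresponds to transitivity: ∀x ∀y ∀z (Rxy ∧ Ryz → Rxz).
(a): fails — Ruw and Rwx but not Rux.
(b): fails — R32 and R23 but not R33.
(c): holds.
(d): holds.
Valid on: (c), (d).

(c), (d)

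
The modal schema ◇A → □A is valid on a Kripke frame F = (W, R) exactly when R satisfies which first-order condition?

Partial functionality

Suppose ◇A→□A is valid. Take Rxy, Rxz and set V(A)={y}. Then ◇A at x, so □A at x, so A at z, i.e. z=y.
Conversely, any frame satisfying ∀x ∀y ∀z (Rxy ∧ Rxz → y = z) validates the schema.
Frame condition: ∀x ∀y ∀z (Rxy ∧ Rxz → y = z).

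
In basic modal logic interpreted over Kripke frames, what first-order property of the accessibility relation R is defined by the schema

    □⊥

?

□⊥ is valid iff no world has any successor (otherwise □⊥ fails at any world with one).

emptiness of R: ∀x ∀y ¬Rxy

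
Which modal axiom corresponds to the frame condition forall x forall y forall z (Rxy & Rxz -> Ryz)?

◇r → □◇r

A defining formula is ◇r → □◇r (the 5 axiom).
Suppose ◇r→□◇r is valid. Take Rxy, Rxz and set V(r)={y}. Then ◇r at x, so □◇r at x, so ◇r at z, so some w with Rzw has r; w=y, i.e. Rzy. By symmetry of the argument, Ryz.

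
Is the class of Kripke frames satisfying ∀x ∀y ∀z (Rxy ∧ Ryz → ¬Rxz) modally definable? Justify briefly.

Modal frame validity is preserved under surjective bounded morphisms.
The 7-cycle (worlds a,b,c,d,e,f,g with a→b→c→d→e→f→g→a) is intransitive. Mapping every world to a single reflexive point • is a surjective bounded morphism; the reflexive point is not intransitive (R••∧R•• but R••).
So no modal formula (or set of formulas) defines exactly the intransitive frames.

No — not modally definable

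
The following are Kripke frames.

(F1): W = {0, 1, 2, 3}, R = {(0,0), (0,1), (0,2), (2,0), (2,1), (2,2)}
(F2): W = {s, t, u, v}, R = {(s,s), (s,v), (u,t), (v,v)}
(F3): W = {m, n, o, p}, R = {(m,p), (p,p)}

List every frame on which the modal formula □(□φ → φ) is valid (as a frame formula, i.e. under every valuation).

Frame correspondent (Sahlqvist): ∀x ∀y (Rxy → Ryy) — i.e. shift-reflexivity.
(F1): fails — R01 but not R11.
(F2): fails — Rut but not Rtt.
(F3): holds.

(F3)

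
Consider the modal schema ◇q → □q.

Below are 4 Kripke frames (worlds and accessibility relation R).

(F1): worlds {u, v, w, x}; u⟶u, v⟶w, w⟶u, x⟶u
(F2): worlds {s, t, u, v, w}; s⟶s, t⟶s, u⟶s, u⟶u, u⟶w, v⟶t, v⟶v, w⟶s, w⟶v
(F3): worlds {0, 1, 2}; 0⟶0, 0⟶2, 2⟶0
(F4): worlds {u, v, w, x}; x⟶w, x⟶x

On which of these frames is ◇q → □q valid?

(F1)

This is the axiom for partial functionality; its first-order frame correspondent is ∀x ∀y ∀z (Rxy ∧ Rxz → y = z).
(F1): condition met.
(F2): fails — u sees both s and u.
(F3): fails — 0 sees both 0 and 2.
(F4): fails — x sees both w and x.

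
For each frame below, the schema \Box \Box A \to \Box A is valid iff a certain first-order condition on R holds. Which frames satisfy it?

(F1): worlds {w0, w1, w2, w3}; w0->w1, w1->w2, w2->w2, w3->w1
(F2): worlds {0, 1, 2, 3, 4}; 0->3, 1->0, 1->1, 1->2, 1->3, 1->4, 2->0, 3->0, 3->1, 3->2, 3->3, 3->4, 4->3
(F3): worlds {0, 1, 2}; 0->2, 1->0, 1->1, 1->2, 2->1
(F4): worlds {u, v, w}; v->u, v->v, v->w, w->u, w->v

(F4)

Frame correspondent (Sahlqvist): \forall x \forall y (Rxy \to \exists z (Rxz \wedge Rzy)) — i.e. density.
(F1): fails — Rw0w1 but no z with Rw0z and Rzw1.
(F2): fails — R20 but no z with R2z and Rz0.
(F3): fails — R02 but no z with R0z and Rz2.
(F4): satisfies the condition.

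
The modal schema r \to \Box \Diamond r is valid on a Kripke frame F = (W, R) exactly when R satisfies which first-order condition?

Symmetry

Suppose r→□◇r is valid. Take Rxy and set V(r)={x}. Then r at x, so □◇r at x, so ◇r at y, so some z with Ryz has r; z=x, i.e. Ryx.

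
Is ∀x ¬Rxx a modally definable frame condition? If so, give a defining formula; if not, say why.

Any modally definable frame class is closed under surjective bounded morphisms.
The 2-cycle (worlds 0,1 with 0→1→0) is irreflexive, and the map sending every world to a single reflexive point • is a surjective bounded morphism (forth: every edge maps to (•,•); back: every world has a successor). So any modal formula valid on the 2-cycle is also valid on the reflexive point, which is not irreflexive.
So no modal formula (or set of formulas) defines exactly the irreflexive frames.

Not definable by any modal formula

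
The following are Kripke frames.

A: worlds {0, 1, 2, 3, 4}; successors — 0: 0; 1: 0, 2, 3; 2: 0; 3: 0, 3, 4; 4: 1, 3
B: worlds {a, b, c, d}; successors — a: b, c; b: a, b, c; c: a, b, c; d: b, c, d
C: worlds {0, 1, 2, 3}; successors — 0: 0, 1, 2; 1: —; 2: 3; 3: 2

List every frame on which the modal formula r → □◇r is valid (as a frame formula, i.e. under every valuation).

none

This is the axiom for symmetry; its first-order frame correspondent is ∀x ∀y (Rxy → Ryx).
A: fails — R10 but not R01.
B: fails — Rdc but not Rcd.
C: fails — R02 but not R20.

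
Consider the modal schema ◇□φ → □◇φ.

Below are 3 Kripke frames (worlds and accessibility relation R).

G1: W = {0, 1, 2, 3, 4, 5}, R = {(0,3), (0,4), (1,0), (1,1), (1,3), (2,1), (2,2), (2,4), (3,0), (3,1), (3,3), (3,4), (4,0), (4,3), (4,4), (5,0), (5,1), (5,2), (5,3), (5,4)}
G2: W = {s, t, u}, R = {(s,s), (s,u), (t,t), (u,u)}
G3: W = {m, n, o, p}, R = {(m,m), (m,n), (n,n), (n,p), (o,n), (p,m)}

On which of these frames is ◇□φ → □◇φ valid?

G1, G2

The schema corresponds to convergence: ∀x ∀y ∀z (Rxy ∧ Rxz → ∃w (Ryw ∧ Rzw)).
G1: holds.
G2: holds.
G3: fails — Rnn and Rnp but n and p have no common successor.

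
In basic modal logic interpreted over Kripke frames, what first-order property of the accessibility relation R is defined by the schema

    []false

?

Emptiness of R

□⊥ is valid iff no world has any successor (otherwise □⊥ fails at any world with one).
The converse is a direct semantic check.
So the correspondent is emptiness of R.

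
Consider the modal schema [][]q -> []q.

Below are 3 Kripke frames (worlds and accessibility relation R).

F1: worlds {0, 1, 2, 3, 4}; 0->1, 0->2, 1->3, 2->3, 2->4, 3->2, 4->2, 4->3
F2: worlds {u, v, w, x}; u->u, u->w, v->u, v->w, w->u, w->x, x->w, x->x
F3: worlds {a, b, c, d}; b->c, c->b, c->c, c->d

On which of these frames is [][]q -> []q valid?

F2, F3

Frame correspondent (Sahlqvist): forall x forall y (Rxy -> exists z (Rxz & Rzy)) — i.e. density.
F1: fails — R32 but no z with R3z and Rz2.
F2: condition met.
F3: condition met.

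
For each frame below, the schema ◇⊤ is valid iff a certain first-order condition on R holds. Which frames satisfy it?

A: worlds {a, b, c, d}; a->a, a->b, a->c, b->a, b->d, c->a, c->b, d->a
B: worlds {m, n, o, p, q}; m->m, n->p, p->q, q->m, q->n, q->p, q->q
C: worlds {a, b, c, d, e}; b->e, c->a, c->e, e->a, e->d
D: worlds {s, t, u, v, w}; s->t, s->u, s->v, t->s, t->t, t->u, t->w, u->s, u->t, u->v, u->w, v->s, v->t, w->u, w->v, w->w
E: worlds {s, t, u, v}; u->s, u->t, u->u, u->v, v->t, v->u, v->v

A, D

The schema corresponds to seriality: ∀x ∃y Rxy.
A: holds.
B: fails — world o has no successor.
C: fails — world a has no successor.
D: holds.
E: fails — world s has no successor.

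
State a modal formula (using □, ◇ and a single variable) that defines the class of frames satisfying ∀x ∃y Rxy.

This is seriality; the standard corresponding axiom is D: □ψ → ◇ψ.
Suppose □ψ→◇ψ is valid. At any x set V(ψ)=W. Then □ψ at x, so ◇ψ at x, so x has a successor.

□ψ → ◇ψ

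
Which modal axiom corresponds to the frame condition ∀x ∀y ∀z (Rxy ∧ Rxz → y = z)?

◇s → □s

The condition is partial functionality. The CD schema ◇s → □s defines it.
Suppose ◇s→□s is valid. Take Rxy, Rxz and set V(s)={y}. Then ◇s at x, so □s at x, so s at z, i.e. z=y.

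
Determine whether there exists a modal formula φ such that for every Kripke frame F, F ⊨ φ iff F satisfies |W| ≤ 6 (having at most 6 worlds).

No — not modally definable

If a class were modally definable it would be closed under disjoint unions (Goldblatt–Thomason).
Any modal formula valid on each of 7 disjoint one-world frames is valid on their disjoint union (validity is preserved under disjoint unions). Each one-world frame has |W|=1≤6, but the union has |W|=7.
Hence having at most 6 worlds is not modally definable.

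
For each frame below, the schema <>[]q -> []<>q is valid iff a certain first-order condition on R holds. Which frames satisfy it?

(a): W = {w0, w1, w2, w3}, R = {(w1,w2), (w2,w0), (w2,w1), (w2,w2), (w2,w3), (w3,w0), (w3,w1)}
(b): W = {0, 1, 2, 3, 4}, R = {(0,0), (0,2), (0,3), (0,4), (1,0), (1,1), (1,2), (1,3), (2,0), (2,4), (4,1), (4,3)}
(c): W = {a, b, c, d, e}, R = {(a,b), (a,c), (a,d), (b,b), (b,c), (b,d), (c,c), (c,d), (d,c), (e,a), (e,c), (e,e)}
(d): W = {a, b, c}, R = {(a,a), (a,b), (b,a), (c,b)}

The schema corresponds to convergence: forall x forall y forall z (Rxy & Rxz -> exists w (Ryw & Rzw)).
(a): fails — Rw2w2 and Rw2w0 but w2 and w0 have no common successor.
(b): fails — R00 and R03 but 0 and 3 have no common successor.
(c): condition met.
(d): condition met.
Valid on: (c), (d).

(c), (d)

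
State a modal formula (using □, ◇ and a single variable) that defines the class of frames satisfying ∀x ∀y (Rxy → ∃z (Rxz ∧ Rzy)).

□□r → □r

The condition is density. The C4 schema □□r → □r defines it.
Suppose □□r→□r is valid. Take Rxy and set V(r)={w : xR²w}. Then □□r at x, so □r at x, so r at y, i.e. ∃z(Rxz∧Rzy).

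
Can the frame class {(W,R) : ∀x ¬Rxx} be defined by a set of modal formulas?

Any modally definable frame class is closed under surjective bounded morphisms.
The 5-cycle (worlds s,t,u,v,w with s→t→u→v→w→s) is irreflexive, and the map sending every world to a single reflexive point • is a surjective bounded morphism (forth: every edge maps to (•,•); back: every world has a successor). So any modal formula valid on the 5-cycle is also valid on the reflexive point, which is not irreflexive.
So no modal formula (or set of formulas) defines exactly the irreflexive frames.

No — not modally definable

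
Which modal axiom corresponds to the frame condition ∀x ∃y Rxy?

□ψ → ◇ψ

The condition is seriality. The D schema □ψ → ◇ψ defines it.
Suppose □ψ→◇ψ is valid. At any x set V(ψ)=W. Then □ψ at x, so ◇ψ at x, so x has a successor.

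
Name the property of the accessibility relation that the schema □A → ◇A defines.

Suppose □A→◇A is valid. At any x set V(A)=W. Then □A at x, so ◇A at x, so x has a successor.
Conversely, any frame satisfying ∀x ∃y Rxy validates the schema.
Frame condition: ∀x ∃y Rxy.

seriality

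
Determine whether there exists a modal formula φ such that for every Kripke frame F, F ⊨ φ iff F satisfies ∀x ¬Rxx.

No

Any modally definable frame class is closed under surjective bounded morphisms.
The 4-cycle (worlds 0,1,2,3 with 0→1→2→3→0) is irreflexive, and the map sending every world to a single reflexive point • is a surjective bounded morphism (forth: every edge maps to (•,•); back: every world has a successor). So any modal formula valid on the 4-cycle is also valid on the reflexive point, which is not irreflexive.
So no modal formula (or set of formulas) defines exactly the irreflexive frames.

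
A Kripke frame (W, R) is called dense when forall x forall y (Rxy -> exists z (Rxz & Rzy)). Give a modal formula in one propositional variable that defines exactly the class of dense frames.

□□q → □q

A defining formula is □□q → □q (the C4 axiom).
Suppose □□q→□q is valid. Take Rxy and set V(q)={w : xR²w}. Then □□q at x, so □q at x, so q at y, i.e. ∃z(Rxz∧Rzy).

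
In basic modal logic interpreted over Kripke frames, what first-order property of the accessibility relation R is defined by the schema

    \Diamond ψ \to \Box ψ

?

Partial functionality

Suppose ◇ψ→□ψ is valid. Take Rxy, Rxz and set V(ψ)={y}. Then ◇ψ at x, so □ψ at x, so ψ at z, i.e. z=y.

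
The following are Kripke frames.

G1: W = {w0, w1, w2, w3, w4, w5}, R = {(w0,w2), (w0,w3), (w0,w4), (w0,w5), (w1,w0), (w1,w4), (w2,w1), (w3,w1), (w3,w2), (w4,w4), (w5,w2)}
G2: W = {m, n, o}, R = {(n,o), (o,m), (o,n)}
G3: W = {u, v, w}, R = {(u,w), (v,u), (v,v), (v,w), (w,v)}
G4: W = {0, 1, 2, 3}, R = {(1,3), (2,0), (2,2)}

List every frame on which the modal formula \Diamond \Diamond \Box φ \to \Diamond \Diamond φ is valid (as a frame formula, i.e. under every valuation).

G3

Frame correspondent (Sahlqvist): \forall x \forall y (x R^2 y \to \exists w (yRw \wedge x R^2 w)) — i.e. a generalized confluence (Geach) condition.
G1: fails — w1R²w2 but no w with w2Rw and w1R²w.
G2: fails — nR²m but no w with mRw and nR²w.
G3: ✓.
G4: fails — 2R²0 but no w with 0Rw and 2R²w.
Valid on: G3.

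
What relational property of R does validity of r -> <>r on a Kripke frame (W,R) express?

reflexivity: forall x Rxx

This is a form of the T axiom.
It corresponds to reflexivity: forall x Rxx.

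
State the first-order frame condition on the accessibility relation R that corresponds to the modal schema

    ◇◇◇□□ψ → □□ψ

∀x ∀y ∀z ((xR³y ∧ xR²z) → ∃w (yR²w ∧ z = w))

This is a Sahlqvist (Geach-type) schema ◇^3□^2ψ → □^2◇^0ψ.
First-order correspondent: ∀x ∀y ∀z ((xR³y ∧ xR²z) → ∃w (yR²w ∧ z = w)).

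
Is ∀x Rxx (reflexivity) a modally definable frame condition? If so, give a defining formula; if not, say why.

Yes — defined by □p → p

Yes: it is reflexivity, defined by the T schema □p → p.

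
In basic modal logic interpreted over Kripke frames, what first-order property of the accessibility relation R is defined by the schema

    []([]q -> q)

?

Suppose □(□q→q) is valid. Take Rxy and set V(q)={w : Ryw}. Then at y, □q holds; since □(□q→q) at x, □q→q at y, so q at y, i.e. Ryy.
The converse is a direct semantic check.
Frame condition: forall x forall y (Rxy -> Ryy).

shift-reflexivity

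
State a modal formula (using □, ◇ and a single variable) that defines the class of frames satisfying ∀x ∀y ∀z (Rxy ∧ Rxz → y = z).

The condition is partial functionality. The CD schema ◇ψ → □ψ defines it.
Suppose ◇ψ→□ψ is valid. Take Rxy, Rxz and set V(ψ)={y}. Then ◇ψ at x, so □ψ at x, so ψ at z, i.e. z=y.

◇ψ → □ψ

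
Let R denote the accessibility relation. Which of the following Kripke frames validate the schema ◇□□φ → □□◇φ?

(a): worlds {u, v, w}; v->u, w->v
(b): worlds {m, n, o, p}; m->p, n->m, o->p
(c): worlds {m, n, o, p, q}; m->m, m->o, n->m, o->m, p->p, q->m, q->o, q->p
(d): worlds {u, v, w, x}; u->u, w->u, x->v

The schema corresponds to a generalized confluence (Geach) condition: ∀x ∀y ∀z ((xRy ∧ xR²z) → ∃w (yR²w ∧ zRw)).
(a): fails — wRv, wR²u but no t with vR²t and uRt.
(b): fails — nRm, nR²p but no w with mR²w and pRw.
(c): fails — qRm, qR²p but no w with mR²w and pRw.
(d): holds.
Valid on: (d).

(d)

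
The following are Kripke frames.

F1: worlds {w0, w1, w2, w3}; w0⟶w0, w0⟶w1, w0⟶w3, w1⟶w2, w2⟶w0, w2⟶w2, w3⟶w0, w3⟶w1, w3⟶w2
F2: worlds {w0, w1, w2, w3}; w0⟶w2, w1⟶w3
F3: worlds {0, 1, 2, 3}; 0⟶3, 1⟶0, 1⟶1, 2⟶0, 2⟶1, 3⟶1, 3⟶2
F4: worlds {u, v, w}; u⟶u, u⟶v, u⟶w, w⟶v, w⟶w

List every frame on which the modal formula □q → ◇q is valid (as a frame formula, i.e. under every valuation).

F1, F3

This is the axiom for seriality; its first-order frame correspondent is ∀x ∃y Rxy.
F1: satisfies the condition.
F2: fails — world w2 has no successor.
F3: satisfies the condition.
F4: fails — world v has no successor.
Valid on: F1, F3.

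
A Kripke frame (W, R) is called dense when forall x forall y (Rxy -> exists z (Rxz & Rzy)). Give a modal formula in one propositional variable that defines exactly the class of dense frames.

□□s → □s

The condition is density. The C4 schema □□s → □s defines it.
Suppose □□s→□s is valid. Take Rxy and set V(s)={w : xR²w}. Then □□s at x, so □s at x, so s at y, i.e. ∃z(Rxz∧Rzy).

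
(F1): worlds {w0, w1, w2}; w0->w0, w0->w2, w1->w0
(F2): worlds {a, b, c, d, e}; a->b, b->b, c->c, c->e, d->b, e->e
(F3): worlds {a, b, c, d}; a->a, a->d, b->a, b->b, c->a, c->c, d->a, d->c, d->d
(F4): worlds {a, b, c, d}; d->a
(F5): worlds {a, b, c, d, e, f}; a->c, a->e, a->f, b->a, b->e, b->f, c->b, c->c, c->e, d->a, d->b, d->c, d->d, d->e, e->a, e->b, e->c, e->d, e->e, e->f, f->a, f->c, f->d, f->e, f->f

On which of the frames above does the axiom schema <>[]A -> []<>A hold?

(F2), (F3), (F5)

This is the axiom for convergence; its first-order frame correspondent is forall x forall y forall z (Rxy & Rxz -> exists w (Ryw & Rzw)).
(F1): fails — Rw0w2 and Rw0w2 but w2 and w2 have no common successor.
(F2): condition met.
(F3): condition met.
(F4): fails — Rda and Rda but a and a have no common successor.
(F5): condition met.
Valid on: (F2), (F3), (F5).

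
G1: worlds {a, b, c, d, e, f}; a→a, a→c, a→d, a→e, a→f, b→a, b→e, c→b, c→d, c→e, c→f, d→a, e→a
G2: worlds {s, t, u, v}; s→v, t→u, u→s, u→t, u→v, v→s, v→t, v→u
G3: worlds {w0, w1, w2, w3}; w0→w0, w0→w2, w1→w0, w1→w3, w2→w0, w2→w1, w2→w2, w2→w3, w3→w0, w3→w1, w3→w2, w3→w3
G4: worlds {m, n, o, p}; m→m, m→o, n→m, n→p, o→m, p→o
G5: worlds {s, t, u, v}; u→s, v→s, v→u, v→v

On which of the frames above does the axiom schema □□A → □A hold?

This is the axiom for density; its first-order frame correspondent is ∀x ∀y (Rxy → ∃z (Rxz ∧ Rzy)).
G1: fails — Rcd but no z with Rcz and Rzd.
G2: fails — Rtu but no z with Rtz and Rzu.
G3: satisfies the condition.
G4: fails — Rpo but no z with Rpz and Rzo.
G5: fails — Rus but no z with Ruz and Rzs.
Valid on: G3.

G3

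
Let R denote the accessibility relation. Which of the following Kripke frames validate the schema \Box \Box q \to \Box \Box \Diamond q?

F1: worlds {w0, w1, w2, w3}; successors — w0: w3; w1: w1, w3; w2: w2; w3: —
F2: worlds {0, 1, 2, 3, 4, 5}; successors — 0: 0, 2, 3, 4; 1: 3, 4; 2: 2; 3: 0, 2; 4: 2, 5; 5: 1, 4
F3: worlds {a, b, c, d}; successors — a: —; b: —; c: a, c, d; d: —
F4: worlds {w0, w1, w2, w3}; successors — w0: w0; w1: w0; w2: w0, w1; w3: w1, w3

The schema corresponds to a generalized confluence (Geach) condition: \forall x \forall z (x R^2 z \to \exists w (x R^2 w \wedge zRw)).
F1: fails — w1R²w3 but no w with w1R²w and w3Rw.
F2: fails — 1R²5 but no w with 1R²w and 5Rw.
F3: fails — cR²a but no w with cR²w and aRw.
F4: satisfies the condition.

F4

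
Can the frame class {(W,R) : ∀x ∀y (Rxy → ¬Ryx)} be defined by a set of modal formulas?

No — not modally definable

If a class were modally definable it would be closed under surjective bounded morphisms (Goldblatt–Thomason).
The 3-cycle (worlds 0,1,2 with 0→1→2→0) is asymmetric. Mapping every world to a single reflexive point • is a surjective bounded morphism, and the reflexive point is not asymmetric (R•• but asymmetry requires ¬R••).
Hence asymmetry is not modally definable.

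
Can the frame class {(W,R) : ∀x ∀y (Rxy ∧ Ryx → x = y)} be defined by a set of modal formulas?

If a class were modally definable it would be closed under surjective bounded morphisms (Goldblatt–Thomason).
The 8-cycle (worlds 0,1,2,3,4,5,6,7 with 0→1→2→3→4→5→6→7→0) is antisymmetric. Sending even-indexed worlds to a and odd-indexed worlds to b is a surjective bounded morphism onto the two-world frame with a↔b, which is not antisymmetric.
Hence antisymmetry is not modally definable.

No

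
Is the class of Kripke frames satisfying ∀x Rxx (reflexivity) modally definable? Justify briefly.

The condition is reflexivity. A defining modal formula is □p → p.
Suppose □p→p is valid. At any x set V(p)={w : Rxw}. Then □p holds at x, so p holds at x, i.e. Rxx.

Yes — defined by □p → p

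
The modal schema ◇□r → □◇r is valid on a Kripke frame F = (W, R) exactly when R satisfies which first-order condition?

This schema is the .2 axiom.
It corresponds to convergence: ∀x ∀y ∀z (Rxy ∧ Rxz → ∃w (Ryw ∧ Rzw)).

convergence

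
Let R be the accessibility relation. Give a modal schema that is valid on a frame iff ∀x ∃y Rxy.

□p → ◇p

This is seriality; the standard corresponding axiom is D: □p → ◇p.
Suppose □p→◇p is valid. At any x set V(p)=W. Then □p at x, so ◇p at x, so x has a successor.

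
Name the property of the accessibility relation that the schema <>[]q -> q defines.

Symmetry

Equivalently (dual form): q → □◇q.
Suppose q→□◇q is valid. Take Rxy and set V(q)={x}. Then q at x, so □◇q at x, so ◇q at y, so some z with Ryz has q; z=x, i.e. Ryx.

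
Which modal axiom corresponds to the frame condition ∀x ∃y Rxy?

A defining formula is □s → ◇s (the D axiom).
Suppose □s→◇s is valid. At any x set V(s)=W. Then □s at x, so ◇s at x, so x has a successor.

□s → ◇s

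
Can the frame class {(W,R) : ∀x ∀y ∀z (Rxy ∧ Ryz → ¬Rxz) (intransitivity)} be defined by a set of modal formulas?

If a class were modally definable it would be closed under surjective bounded morphisms (Goldblatt–Thomason).
The 7-cycle (worlds a,b,c,d,e,f,g with a→b→c→d→e→f→g→a) is intransitive. Mapping every world to a single reflexive point • is a surjective bounded morphism; the reflexive point is not intransitive (R••∧R•• but R••).
So no modal formula (or set of formulas) defines exactly the intransitive frames.

No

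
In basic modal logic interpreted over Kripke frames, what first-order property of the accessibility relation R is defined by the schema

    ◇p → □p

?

partial functionality

This is the CD axiom.
Its frame correspondent is partial functionality — ∀x ∀y ∀z (Rxy ∧ Rxz → y = z).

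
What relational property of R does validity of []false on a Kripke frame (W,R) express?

emptiness of R

□⊥ is valid iff no world has any successor (otherwise □⊥ fails at any world with one).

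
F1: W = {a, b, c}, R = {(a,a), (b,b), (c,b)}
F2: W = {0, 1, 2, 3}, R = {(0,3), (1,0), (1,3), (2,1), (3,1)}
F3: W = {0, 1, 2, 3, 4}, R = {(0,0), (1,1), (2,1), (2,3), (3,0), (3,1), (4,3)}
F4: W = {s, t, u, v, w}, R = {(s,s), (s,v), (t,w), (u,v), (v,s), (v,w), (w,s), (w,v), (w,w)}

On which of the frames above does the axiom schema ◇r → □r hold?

This is the axiom for partial functionality; its first-order frame correspondent is ∀x ∀y ∀z (Rxy ∧ Rxz → y = z).
F1: holds.
F2: fails — 1 sees both 0 and 3.
F3: fails — 2 sees both 1 and 3.
F4: fails — s sees both s and v.

F1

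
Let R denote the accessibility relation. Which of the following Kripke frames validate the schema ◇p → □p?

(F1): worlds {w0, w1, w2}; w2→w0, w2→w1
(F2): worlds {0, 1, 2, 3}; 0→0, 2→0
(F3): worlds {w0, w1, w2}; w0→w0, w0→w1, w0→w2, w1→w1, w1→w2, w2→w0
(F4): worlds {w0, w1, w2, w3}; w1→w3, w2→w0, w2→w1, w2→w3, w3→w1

This is the axiom for partial functionality; its first-order frame correspondent is ∀x ∀y ∀z (Rxy ∧ Rxz → y = z).
(F1): fails — w2 sees both w0 and w1.
(F2): ✓.
(F3): fails — w0 sees both w0 and w1.
(F4): fails — w2 sees both w0 and w1.

(F2)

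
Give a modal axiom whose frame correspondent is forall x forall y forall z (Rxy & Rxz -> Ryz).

◇p → □◇p

The condition is the Euclidean property. The 5 schema ◇p → □◇p defines it.
Suppose ◇p→□◇p is valid. Take Rxy, Rxz and set V(p)={y}. Then ◇p at x, so □◇p at x, so ◇p at z, so some w with Rzw has p; w=y, i.e. Rzy. By symmetry of the argument, Ryz.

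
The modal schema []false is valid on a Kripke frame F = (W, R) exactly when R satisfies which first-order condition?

emptiness of R

□⊥ is valid iff no world has any successor (otherwise □⊥ fails at any world with one).
Conversely, on a frame with emptiness of R the schema holds at every world under every valuation.
So the correspondent is emptiness of R.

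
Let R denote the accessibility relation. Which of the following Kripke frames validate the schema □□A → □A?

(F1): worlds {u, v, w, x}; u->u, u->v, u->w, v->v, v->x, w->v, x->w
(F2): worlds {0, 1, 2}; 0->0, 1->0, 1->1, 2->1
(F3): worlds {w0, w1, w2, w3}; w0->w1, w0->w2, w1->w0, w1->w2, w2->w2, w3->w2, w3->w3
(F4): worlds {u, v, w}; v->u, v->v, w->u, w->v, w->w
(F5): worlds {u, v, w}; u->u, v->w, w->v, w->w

The schema corresponds to density: ∀x ∀y (Rxy → ∃z (Rxz ∧ Rzy)).
(F1): fails — Rxw but no z with Rxz and Rzw.
(F2): ✓.
(F3): fails — Rw1w0 but no z with Rw1z and Rzw0.
(F4): ✓.
(F5): ✓.
Valid on: (F2), (F4), (F5).

(F2), (F4), (F5)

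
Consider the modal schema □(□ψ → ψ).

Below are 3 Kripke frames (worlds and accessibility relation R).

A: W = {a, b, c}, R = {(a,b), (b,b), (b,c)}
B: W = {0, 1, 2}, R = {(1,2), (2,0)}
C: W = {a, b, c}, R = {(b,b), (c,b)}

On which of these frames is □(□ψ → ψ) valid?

C

This is the axiom for shift-reflexivity; its first-order frame correspondent is ∀x ∀y (Rxy → Ryy).
A: fails — Rbc but not Rcc.
B: fails — R12 but not R22.
C: condition met.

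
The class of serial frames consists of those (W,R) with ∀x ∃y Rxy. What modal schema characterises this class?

□p → ◇p

A defining formula is □p → ◇p (the D axiom).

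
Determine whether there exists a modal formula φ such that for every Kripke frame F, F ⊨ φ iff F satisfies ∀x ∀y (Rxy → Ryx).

Yes, by p → □◇p

The condition is symmetry. A defining modal formula is p → □◇p.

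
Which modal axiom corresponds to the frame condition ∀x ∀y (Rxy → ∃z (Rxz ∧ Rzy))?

□□r → □r

This is density; the standard corresponding axiom is C4: □□r → □r.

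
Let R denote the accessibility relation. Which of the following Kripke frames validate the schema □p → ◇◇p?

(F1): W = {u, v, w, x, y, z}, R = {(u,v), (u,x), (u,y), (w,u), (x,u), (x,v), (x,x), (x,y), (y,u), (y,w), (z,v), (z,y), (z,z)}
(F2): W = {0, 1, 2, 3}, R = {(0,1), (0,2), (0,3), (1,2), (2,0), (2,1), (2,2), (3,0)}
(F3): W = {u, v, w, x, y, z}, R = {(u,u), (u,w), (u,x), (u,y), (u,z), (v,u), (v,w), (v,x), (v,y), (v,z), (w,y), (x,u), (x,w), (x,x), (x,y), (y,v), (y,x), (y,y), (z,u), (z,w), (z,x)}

(F3)

Frame correspondent (Sahlqvist): ∀x ∃w (xRw ∧ xR²w) — i.e. a generalized confluence (Geach) condition.
(F1): fails — at v but no t with vRt and vR²t.
(F2): fails — at 3 but no w with 3Rw and 3R²w.
(F3): ✓.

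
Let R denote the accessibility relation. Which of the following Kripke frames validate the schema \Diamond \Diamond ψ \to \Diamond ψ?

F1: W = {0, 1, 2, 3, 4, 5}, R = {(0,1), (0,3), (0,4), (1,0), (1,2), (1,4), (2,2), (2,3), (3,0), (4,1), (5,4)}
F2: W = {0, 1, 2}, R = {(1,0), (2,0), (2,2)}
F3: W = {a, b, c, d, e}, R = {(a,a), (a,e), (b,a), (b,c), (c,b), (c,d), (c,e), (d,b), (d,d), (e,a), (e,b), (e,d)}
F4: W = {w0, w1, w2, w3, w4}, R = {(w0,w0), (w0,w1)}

The schema corresponds to transitivity: \forall x \forall y \forall z (Rxy \wedge Ryz \to Rxz).
F1: fails — R10 and R01 but not R11.
F2: satisfies the condition.
F3: fails — Rbc and Rcd but not Rbd.
F4: satisfies the condition.
Valid on: F2, F4.

F2, F4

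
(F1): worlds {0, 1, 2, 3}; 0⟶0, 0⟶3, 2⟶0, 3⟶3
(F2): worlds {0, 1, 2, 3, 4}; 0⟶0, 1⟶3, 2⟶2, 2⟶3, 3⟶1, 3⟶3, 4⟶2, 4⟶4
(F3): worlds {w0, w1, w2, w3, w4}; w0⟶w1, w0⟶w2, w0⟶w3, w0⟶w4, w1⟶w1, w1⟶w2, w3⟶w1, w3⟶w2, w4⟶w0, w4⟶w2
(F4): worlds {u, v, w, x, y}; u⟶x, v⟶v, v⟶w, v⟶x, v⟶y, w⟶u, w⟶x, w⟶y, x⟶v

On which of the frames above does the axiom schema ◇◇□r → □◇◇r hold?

Frame correspondent (Sahlqvist): ∀x ∀y ∀z ((xR²y ∧ xRz) → ∃w (yRw ∧ zR²w)) — i.e. a generalized confluence (Geach) condition.
(F1): holds.
(F2): holds.
(F3): fails — w0R²w0, w0Rw2 but no w with w0Rw and w2R²w.
(F4): fails — vR²u, vRy but no t with uRt and yR²t.
Valid on: (F1), (F2).

(F1), (F2)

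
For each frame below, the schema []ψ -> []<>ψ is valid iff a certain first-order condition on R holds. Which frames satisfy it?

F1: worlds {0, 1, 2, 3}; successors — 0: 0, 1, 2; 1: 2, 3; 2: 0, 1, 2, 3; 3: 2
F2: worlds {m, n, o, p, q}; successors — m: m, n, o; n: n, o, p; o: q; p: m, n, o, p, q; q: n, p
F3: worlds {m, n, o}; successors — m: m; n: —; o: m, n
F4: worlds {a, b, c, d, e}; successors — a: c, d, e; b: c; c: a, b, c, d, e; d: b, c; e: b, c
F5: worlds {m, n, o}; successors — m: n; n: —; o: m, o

This is the axiom for a generalized confluence (Geach) condition; its first-order frame correspondent is forall x forall z (xRz -> exists w (xRw & zRw)).
F1: condition met.
F2: fails — mRo but no w with mRw and oRw.
F3: fails — oRn but no w with oRw and nRw.
F4: condition met.
F5: fails — mRn but no w with mRw and nRw.

F1, F4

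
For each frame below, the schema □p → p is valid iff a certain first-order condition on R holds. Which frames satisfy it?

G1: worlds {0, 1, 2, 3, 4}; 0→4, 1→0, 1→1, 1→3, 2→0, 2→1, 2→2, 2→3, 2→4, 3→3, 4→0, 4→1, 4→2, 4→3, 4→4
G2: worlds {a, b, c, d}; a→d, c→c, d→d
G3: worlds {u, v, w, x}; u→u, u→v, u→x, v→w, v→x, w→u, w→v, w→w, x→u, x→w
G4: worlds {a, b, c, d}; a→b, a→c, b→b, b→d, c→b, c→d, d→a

Frame correspondent (Sahlqvist): ∀x Rxx — i.e. reflexivity.
G1: fails — world 0 does not see itself.
G2: fails — world a does not see itself.
G3: fails — world v does not see itself.
G4: fails — world a does not see itself.

none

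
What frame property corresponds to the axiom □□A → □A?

density: ∀x ∀y (Rxy → ∃z (Rxz ∧ Rzy))

Suppose □□A→□A is valid. Take Rxy and set V(A)={w : xR²w}. Then □□A at x, so □A at x, so A at y, i.e. ∃z(Rxz∧Rzy).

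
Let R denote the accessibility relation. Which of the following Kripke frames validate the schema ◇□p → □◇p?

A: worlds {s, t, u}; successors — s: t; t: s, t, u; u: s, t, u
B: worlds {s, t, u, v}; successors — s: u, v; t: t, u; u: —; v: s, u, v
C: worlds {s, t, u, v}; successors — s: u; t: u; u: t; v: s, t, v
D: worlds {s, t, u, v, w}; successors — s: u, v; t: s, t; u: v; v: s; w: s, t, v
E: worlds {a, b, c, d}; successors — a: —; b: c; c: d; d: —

Frame correspondent (Sahlqvist): ∀x ∀y ∀z (Rxy ∧ Rxz → ∃w (Ryw ∧ Rzw)) — i.e. convergence.
A: condition met.
B: fails — Rsv and Rsu but v and u have no common successor.
C: fails — Rvv and Rvt but v and t have no common successor.
D: fails — Rsv and Rsu but v and u have no common successor.
E: fails — Rcd and Rcd but d and d have no common successor.

A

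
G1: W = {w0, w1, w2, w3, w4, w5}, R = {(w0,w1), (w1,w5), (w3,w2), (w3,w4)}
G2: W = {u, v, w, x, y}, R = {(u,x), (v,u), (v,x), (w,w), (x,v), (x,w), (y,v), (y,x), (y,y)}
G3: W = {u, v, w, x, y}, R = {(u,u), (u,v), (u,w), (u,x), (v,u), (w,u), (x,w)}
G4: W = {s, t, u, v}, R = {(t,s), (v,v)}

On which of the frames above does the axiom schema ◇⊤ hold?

G2

Frame correspondent (Sahlqvist): ∀x ∃y Rxy — i.e. seriality.
G1: fails — world w2 has no successor.
G2: holds.
G3: fails — world y has no successor.
G4: fails — world s has no successor.
Valid on: G2.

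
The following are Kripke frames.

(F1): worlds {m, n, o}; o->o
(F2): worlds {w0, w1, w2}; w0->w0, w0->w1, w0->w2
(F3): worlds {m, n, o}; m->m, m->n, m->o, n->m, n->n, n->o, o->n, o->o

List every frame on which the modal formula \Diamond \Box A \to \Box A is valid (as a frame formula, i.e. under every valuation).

(F1)

The schema corresponds to the Euclidean property: \forall x \forall y \forall z (Rxy \wedge Rxz \to Ryz).
(F1): holds.
(F2): fails — Rw0w1 and Rw0w1 but not Rw1w1.
(F3): fails — Rmo and Rmm but not Rom.
Valid on: (F1).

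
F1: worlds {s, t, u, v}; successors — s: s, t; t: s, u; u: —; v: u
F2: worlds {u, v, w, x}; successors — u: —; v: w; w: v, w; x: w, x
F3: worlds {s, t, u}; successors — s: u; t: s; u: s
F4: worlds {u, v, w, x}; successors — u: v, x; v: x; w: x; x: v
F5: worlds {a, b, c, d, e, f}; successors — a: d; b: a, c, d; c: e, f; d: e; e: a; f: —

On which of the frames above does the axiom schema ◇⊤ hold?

F3, F4

Frame correspondent (Sahlqvist): ∀x ∃y Rxy — i.e. seriality.
F1: fails — world u has no successor.
F2: fails — world u has no successor.
F3: condition met.
F4: condition met.
F5: fails — world f has no successor.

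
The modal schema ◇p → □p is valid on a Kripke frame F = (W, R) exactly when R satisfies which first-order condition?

Suppose ◇p→□p is valid. Take Rxy, Rxz and set V(p)={y}. Then ◇p at x, so □p at x, so p at z, i.e. z=y.

partial functionality: ∀x ∀y ∀z (Rxy ∧ Rxz → y = z)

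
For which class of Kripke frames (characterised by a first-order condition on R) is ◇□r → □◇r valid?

convergence: ∀x ∀y ∀z (Rxy ∧ Rxz → ∃w (Ryw ∧ Rzw))

Suppose ◇□r→□◇r is valid. Take Rxy, Rxz and set V(r)={w : Ryw}. Then □r at y so ◇□r at x, so □◇r at x, so ◇r at z, giving w with Rzw and Ryw.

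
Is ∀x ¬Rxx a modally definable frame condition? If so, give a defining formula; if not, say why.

Any modally definable frame class is closed under surjective bounded morphisms.
The 2-cycle (worlds w0,w1 with w0→w1→w0) is irreflexive, and the map sending every world to a single reflexive point • is a surjective bounded morphism (forth: every edge maps to (•,•); back: every world has a successor). So any modal formula valid on the 2-cycle is also valid on the reflexive point, which is not irreflexive.
Hence irreflexivity is not modally definable.

No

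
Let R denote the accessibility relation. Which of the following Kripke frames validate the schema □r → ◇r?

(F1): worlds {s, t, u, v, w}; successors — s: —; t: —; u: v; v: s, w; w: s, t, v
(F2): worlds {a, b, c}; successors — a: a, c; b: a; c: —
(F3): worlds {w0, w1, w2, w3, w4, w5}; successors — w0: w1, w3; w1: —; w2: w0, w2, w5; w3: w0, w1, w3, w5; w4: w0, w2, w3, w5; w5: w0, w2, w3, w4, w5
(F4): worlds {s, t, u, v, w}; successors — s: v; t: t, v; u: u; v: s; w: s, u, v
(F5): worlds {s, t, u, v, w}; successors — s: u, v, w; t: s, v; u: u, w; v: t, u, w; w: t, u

The schema corresponds to seriality: ∀x ∃y Rxy.
(F1): fails — world s has no successor.
(F2): fails — world c has no successor.
(F3): fails — world w1 has no successor.
(F4): satisfies the condition.
(F5): satisfies the condition.

(F4), (F5)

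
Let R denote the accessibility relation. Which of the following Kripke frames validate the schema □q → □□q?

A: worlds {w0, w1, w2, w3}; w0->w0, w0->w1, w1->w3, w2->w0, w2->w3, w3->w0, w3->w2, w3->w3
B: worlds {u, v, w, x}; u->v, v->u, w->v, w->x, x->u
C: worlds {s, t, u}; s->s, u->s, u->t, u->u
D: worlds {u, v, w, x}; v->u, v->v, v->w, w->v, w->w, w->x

Frame correspondent (Sahlqvist): ∀x ∀y ∀z (Rxy ∧ Ryz → Rxz) — i.e. transitivity.
A: fails — Rw1w3 and Rw3w2 but not Rw1w2.
B: fails — Ruv and Rvu but not Ruu.
C: condition met.
D: fails — Rvw and Rwx but not Rvx.

C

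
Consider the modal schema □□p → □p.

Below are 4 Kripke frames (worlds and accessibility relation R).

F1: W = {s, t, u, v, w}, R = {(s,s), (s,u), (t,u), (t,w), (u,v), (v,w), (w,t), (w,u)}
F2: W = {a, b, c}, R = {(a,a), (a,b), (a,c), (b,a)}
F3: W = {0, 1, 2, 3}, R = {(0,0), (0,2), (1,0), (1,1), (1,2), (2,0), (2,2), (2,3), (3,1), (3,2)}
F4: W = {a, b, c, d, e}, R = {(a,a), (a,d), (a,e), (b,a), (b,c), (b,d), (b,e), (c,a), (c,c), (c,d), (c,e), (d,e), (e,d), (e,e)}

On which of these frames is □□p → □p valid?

F2, F3, F4

This is the axiom for density; its first-order frame correspondent is ∀x ∀y (Rxy → ∃z (Rxz ∧ Rzy)).
F1: fails — Ruv but no z with Ruz and Rzv.
F2: condition met.
F3: condition met.
F4: condition met.
Valid on: F2, F3, F4.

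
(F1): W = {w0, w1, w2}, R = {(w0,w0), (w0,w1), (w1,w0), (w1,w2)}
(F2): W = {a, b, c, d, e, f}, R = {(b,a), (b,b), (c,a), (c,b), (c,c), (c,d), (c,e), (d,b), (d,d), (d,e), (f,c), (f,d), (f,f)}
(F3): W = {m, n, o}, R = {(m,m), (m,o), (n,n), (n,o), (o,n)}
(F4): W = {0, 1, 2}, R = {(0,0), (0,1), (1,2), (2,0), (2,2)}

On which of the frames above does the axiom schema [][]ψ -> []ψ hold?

Frame correspondent (Sahlqvist): forall x forall y (Rxy -> exists z (Rxz & Rzy)) — i.e. density.
(F1): fails — Rw1w2 but no z with Rw1z and Rzw2.
(F2): holds.
(F3): holds.
(F4): holds.
Valid on: (F2), (F3), (F4).

(F2), (F3), (F4)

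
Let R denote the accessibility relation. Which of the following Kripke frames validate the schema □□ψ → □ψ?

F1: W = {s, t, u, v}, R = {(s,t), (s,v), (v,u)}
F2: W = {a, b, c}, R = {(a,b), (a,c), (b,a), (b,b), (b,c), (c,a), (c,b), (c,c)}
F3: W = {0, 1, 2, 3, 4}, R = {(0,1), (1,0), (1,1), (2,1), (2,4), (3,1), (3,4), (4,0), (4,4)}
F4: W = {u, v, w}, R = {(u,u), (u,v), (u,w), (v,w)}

F2, F3

This is the axiom for density; its first-order frame correspondent is ∀x ∀y (Rxy → ∃z (Rxz ∧ Rzy)).
F1: fails — Rvu but no z with Rvz and Rzu.
F2: holds.
F3: holds.
F4: fails — Rvw but no z with Rvz and Rzw.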